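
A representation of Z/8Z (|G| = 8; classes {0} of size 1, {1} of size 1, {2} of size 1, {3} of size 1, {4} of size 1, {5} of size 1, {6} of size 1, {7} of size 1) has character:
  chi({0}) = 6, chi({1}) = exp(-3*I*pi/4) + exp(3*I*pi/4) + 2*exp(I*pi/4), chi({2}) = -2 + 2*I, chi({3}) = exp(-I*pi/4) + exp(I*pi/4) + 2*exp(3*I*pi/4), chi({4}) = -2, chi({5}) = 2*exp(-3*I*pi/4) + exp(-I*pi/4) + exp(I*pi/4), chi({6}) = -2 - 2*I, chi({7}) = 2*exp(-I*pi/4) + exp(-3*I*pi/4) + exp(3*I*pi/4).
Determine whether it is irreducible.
Not irreducible (reducible): <chi, chi> = 8 > 1.

Proof sketch: <chi, chi> = (1/|G|) sum_C |C| * |chi(C)|^2 = (1/8)[1*|6|^2 + 1*|exp(-3*I*pi/4) + exp(3*I*pi/4) + 2*exp(I*pi/4)|^2 + 1*|-2 + 2*I|^2 + 1*|exp(-I*pi/4) + exp(I*pi/4) + 2*exp(3*I*pi/4)|^2 + 1*|-2|^2 + 1*|2*exp(-3*I*pi/4) + exp(-I*pi/4) + exp(I*pi/4)|^2 + 1*|-2 - 2*I|^2 + 1*|2*exp(-I*pi/4) + exp(-3*I*pi/4) + exp(3*I*pi/4)|^2]
  = (1/8)[(36) + (2) + (8) + (2) + (4) + (2) + (8) + (2)] = 64/8 = 8.
(Exp terms are combined using exp(i*s)*conj(exp(i*t)) = exp(i*(s-t)), and sums of them are collapsed using the identity that for every m > 1 the m distinct m-th roots of unity sum to 0, e.g. 1 + exp(2*I*pi/3) + exp(-2*I*pi/3) = 0.)
A character is irreducible iff <chi, chi> = 1, so this representation is reducible.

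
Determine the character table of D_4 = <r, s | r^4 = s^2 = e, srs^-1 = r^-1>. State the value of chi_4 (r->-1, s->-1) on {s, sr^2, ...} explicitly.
Conjugacy classes: {e} of size 1, {r^2} of size 1, {r^1, r^3} of size 2, {s, sr^2, ...} of size 2, {sr, sr^3, ...} of size 2.
Character table:
  irrep \ class              {e} (size 1)  {r^2} (size 1)  {r^1, r^3} (size 2)  {s, sr^2, ...} (size 2)  {sr, sr^3, ...} (size 2)
  chi_1 (triv)               1             1               1                    1                        1                       
  chi_2 (sign: r->1, s->-1)  1             1               1                    -1                       -1                      
  chi_3 (r->-1, s->1)        1             1               -1                   1                        -1                      
  chi_4 (r->-1, s->-1)       1             1               -1                   -1                       1                       
  chi_5 (2d, j=1)            2             -2              0                    0                        0                       

Spot check: chi_4 (r->-1, s->-1) on {s, sr^2, ...} = -1.

Justification: D_4 has order 2*4 = 8 with 5 conjugacy classes, hence 5 irreducibles. Sum of squared dims 1 + 1 + 1 + 1 + 4 = 8 = |G|. Linear characters come from the abelianisation; the 2-dimensional irreps have character r^k -> 2*cos(2*pi*j*k/4), reflections -> 0.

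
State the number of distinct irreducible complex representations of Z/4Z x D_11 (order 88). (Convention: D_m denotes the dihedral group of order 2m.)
28

Proof sketch: The number of irreducible complex representations of a finite group equals its number of conjugacy classes. For a direct product, #classes(G x H) = #classes(G) * #classes(H). Z/4Z has 4 classes (abelian), D_11 has 7 classes, so 4 * 7 = 28, so Z/4Z x D_11 (order 88) has exactly 28 irreducible complex representations.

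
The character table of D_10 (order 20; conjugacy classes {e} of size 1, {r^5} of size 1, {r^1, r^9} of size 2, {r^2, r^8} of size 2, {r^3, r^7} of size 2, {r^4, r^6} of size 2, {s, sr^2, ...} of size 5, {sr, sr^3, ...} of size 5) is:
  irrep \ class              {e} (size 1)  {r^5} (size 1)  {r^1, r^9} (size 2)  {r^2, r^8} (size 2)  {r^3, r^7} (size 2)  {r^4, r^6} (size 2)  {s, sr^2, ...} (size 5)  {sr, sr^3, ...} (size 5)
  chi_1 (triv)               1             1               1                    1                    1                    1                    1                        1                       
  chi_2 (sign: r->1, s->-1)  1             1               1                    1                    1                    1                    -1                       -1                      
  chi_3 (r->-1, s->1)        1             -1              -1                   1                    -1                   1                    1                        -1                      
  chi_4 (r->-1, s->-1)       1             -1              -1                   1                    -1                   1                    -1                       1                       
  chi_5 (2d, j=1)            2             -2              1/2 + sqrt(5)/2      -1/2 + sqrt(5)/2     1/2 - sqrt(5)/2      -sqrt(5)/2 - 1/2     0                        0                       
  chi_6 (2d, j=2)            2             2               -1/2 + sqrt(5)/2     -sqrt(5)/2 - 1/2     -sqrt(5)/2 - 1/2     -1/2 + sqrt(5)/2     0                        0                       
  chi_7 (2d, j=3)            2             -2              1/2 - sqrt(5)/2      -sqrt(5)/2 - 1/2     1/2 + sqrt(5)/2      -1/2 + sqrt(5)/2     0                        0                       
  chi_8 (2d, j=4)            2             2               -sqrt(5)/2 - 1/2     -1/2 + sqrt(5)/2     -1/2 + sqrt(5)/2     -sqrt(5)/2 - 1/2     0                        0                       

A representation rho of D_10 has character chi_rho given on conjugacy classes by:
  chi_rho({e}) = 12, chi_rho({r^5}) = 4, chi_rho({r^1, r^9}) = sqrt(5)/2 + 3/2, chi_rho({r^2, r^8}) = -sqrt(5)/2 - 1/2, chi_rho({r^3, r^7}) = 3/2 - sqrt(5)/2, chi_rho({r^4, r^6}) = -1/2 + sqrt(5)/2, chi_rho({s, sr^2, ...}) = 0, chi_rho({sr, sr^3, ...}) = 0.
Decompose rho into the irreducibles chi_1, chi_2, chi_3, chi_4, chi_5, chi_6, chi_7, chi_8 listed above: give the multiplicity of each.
Multiplicities: chi_1: 1, chi_2: 1, chi_3: 0, chi_4: 0, chi_5: 1, chi_6: 2, chi_7: 1, chi_8: 1.

Use <chi_rho, chi> = (1/|G|) sum_C |C| * chi_rho(C) * conj(chi(C)) with |G| = 20 for each irreducible chi in the table:
  <chi_rho, chi_1> = (1/20)[1*(12)*conj(1) + 1*(4)*conj(1) + 2*(sqrt(5)/2 + 3/2)*conj(1) + 2*(-sqrt(5)/2 - 1/2)*conj(1) + 2*(3/2 - sqrt(5)/2)*conj(1) + 2*(-1/2 + sqrt(5)/2)*conj(1) + 5*(0)*conj(1) + 5*(0)*conj(1)]
      = (1/20)[(12) + (4) + (sqrt(5) + 3) + (-sqrt(5) - 1) + (3 - sqrt(5)) + (-1 + sqrt(5)) + (0) + (0)] = 20/20 = 1
  <chi_rho, chi_2> = (1/20)[1*(12)*conj(1) + 1*(4)*conj(1) + 2*(sqrt(5)/2 + 3/2)*conj(1) + 2*(-sqrt(5)/2 - 1/2)*conj(1) + 2*(3/2 - sqrt(5)/2)*conj(1) + 2*(-1/2 + sqrt(5)/2)*conj(1) + 5*(0)*conj(-1) + 5*(0)*conj(-1)]
      = (1/20)[(12) + (4) + (sqrt(5) + 3) + (-sqrt(5) - 1) + (3 - sqrt(5)) + (-1 + sqrt(5)) + (0) + (0)] = 20/20 = 1
  <chi_rho, chi_3> = (1/20)[1*(12)*conj(1) + 1*(4)*conj(-1) + 2*(sqrt(5)/2 + 3/2)*conj(-1) + 2*(-sqrt(5)/2 - 1/2)*conj(1) + 2*(3/2 - sqrt(5)/2)*conj(-1) + 2*(-1/2 + sqrt(5)/2)*conj(1) + 5*(0)*conj(1) + 5*(0)*conj(-1)]
      = (1/20)[(12) + (-4) + (-3 - sqrt(5)) + (-sqrt(5) - 1) + (-3 + sqrt(5)) + (-1 + sqrt(5)) + (0) + (0)] = 0/20 = 0
  <chi_rho, chi_4> = (1/20)[1*(12)*conj(1) + 1*(4)*conj(-1) + 2*(sqrt(5)/2 + 3/2)*conj(-1) + 2*(-sqrt(5)/2 - 1/2)*conj(1) + 2*(3/2 - sqrt(5)/2)*conj(-1) + 2*(-1/2 + sqrt(5)/2)*conj(1) + 5*(0)*conj(-1) + 5*(0)*conj(1)]
      = (1/20)[(12) + (-4) + (-3 - sqrt(5)) + (-sqrt(5) - 1) + (-3 + sqrt(5)) + (-1 + sqrt(5)) + (0) + (0)] = 0/20 = 0
  <chi_rho, chi_5> = (1/20)[1*(12)*conj(2) + 1*(4)*conj(-2) + 2*(sqrt(5)/2 + 3/2)*conj(1/2 + sqrt(5)/2) + 2*(-sqrt(5)/2 - 1/2)*conj(-1/2 + sqrt(5)/2) + 2*(3/2 - sqrt(5)/2)*conj(1/2 - sqrt(5)/2) + 2*(-1/2 + sqrt(5)/2)*conj(-sqrt(5)/2 - 1/2) + 5*(0)*conj(0) + 5*(0)*conj(0)]
      = (1/20)[(24) + (-8) + (4 + 2*sqrt(5)) + (-2) + (4 - 2*sqrt(5)) + (-2) + (0) + (0)] = 20/20 = 1
  <chi_rho, chi_6> = (1/20)[1*(12)*conj(2) + 1*(4)*conj(2) + 2*(sqrt(5)/2 + 3/2)*conj(-1/2 + sqrt(5)/2) + 2*(-sqrt(5)/2 - 1/2)*conj(-sqrt(5)/2 - 1/2) + 2*(3/2 - sqrt(5)/2)*conj(-sqrt(5)/2 - 1/2) + 2*(-1/2 + sqrt(5)/2)*conj(-1/2 + sqrt(5)/2) + 5*(0)*conj(0) + 5*(0)*conj(0)]
      = (1/20)[(24) + (8) + (1 + sqrt(5)) + (sqrt(5) + 3) + (1 - sqrt(5)) + (3 - sqrt(5)) + (0) + (0)] = 40/20 = 2
  <chi_rho, chi_7> = (1/20)[1*(12)*conj(2) + 1*(4)*conj(-2) + 2*(sqrt(5)/2 + 3/2)*conj(1/2 - sqrt(5)/2) + 2*(-sqrt(5)/2 - 1/2)*conj(-sqrt(5)/2 - 1/2) + 2*(3/2 - sqrt(5)/2)*conj(1/2 + sqrt(5)/2) + 2*(-1/2 + sqrt(5)/2)*conj(-1/2 + sqrt(5)/2) + 5*(0)*conj(0) + 5*(0)*conj(0)]
      = (1/20)[(24) + (-8) + (-sqrt(5) - 1) + (sqrt(5) + 3) + (-1 + sqrt(5)) + (3 - sqrt(5)) + (0) + (0)] = 20/20 = 1
  <chi_rho, chi_8> = (1/20)[1*(12)*conj(2) + 1*(4)*conj(2) + 2*(sqrt(5)/2 + 3/2)*conj(-sqrt(5)/2 - 1/2) + 2*(-sqrt(5)/2 - 1/2)*conj(-1/2 + sqrt(5)/2) + 2*(3/2 - sqrt(5)/2)*conj(-1/2 + sqrt(5)/2) + 2*(-1/2 + sqrt(5)/2)*conj(-sqrt(5)/2 - 1/2) + 5*(0)*conj(0) + 5*(0)*conj(0)]
      = (1/20)[(24) + (8) + (-2*sqrt(5) - 4) + (-2) + (-4 + 2*sqrt(5)) + (-2) + (0) + (0)] = 20/20 = 1
Dimension check: dim(rho) = sum (mult * dim) = 1*1 + 1*1 + 0*1 + 0*1 + 1*2 + 2*2 + 1*2 + 1*2 = 12 = chi_rho(e) = 12.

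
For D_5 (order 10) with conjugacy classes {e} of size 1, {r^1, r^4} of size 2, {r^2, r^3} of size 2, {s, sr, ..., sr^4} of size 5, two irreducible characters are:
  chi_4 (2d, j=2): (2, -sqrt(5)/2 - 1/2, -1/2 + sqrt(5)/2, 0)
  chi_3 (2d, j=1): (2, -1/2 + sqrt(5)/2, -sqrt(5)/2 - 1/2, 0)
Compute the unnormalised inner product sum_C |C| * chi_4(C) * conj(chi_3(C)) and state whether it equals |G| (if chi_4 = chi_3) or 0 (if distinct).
Sum = 0; so <chi_4, chi_3> = 0 (distinct irreducibles are orthogonal).

Derivation: Compute term by term over conjugacy classes (|C| * chi_4(C) * conj(chi_3(C))):
  1*(2)*conj(2) + 2*(-sqrt(5)/2 - 1/2)*conj(-1/2 + sqrt(5)/2) + 2*(-1/2 + sqrt(5)/2)*conj(-sqrt(5)/2 - 1/2) + 5*(0)*conj(0)
  = (4) + (-2) + (-2) + (0)
  = 0.
Dividing by |G| = 10 gives 0/10 = 0, matching the row-orthogonality relation <chi_4, chi_3> = [chi_4 = chi_3].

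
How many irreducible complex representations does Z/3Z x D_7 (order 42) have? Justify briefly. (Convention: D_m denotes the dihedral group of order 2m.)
15

Reasoning: The number of irreducible complex representations of a finite group equals its number of conjugacy classes. For a direct product, #classes(G x H) = #classes(G) * #classes(H). Z/3Z has 3 classes (abelian), D_7 has 5 classes, so 3 * 5 = 15, so Z/3Z x D_7 (order 42) has exactly 15 irreducible complex representations.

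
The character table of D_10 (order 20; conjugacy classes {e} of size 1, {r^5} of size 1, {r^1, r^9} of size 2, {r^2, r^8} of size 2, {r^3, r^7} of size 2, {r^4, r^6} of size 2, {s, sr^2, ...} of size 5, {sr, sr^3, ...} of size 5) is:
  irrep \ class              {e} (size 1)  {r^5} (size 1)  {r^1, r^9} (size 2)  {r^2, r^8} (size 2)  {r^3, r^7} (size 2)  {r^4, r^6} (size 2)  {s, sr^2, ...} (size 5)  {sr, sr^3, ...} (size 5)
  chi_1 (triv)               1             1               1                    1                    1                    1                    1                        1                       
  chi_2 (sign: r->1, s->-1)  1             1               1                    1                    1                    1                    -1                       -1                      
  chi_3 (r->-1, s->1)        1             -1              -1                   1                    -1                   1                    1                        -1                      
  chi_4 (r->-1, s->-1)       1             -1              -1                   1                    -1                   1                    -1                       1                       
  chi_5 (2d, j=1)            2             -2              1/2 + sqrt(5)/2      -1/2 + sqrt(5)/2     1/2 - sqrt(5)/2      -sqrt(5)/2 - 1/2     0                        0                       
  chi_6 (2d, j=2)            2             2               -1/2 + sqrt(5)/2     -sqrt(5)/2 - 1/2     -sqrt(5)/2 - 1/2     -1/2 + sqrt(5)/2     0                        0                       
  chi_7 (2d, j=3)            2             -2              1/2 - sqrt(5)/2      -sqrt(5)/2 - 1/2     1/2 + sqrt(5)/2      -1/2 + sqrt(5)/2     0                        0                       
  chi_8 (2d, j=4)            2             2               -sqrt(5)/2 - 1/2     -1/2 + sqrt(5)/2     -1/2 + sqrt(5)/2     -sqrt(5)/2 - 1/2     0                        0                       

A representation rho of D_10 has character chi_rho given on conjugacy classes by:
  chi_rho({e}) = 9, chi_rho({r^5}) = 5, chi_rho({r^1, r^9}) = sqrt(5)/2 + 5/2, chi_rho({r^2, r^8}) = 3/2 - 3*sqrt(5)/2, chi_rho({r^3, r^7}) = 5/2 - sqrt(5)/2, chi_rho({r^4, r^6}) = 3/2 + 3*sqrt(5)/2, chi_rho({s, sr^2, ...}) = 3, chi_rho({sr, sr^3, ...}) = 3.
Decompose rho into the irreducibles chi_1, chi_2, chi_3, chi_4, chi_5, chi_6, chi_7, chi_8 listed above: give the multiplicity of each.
Multiplicities: chi_1: 3, chi_2: 0, chi_3: 0, chi_4: 0, chi_5: 0, chi_6: 2, chi_7: 1, chi_8: 0.

Why: Use <chi_rho, chi> = (1/|G|) sum_C |C| * chi_rho(C) * conj(chi(C)) with |G| = 20 for each irreducible chi in the table:
  <chi_rho, chi_1> = (1/20)[1*(9)*conj(1) + 1*(5)*conj(1) + 2*(sqrt(5)/2 + 5/2)*conj(1) + 2*(3/2 - 3*sqrt(5)/2)*conj(1) + 2*(5/2 - sqrt(5)/2)*conj(1) + 2*(3/2 + 3*sqrt(5)/2)*conj(1) + 5*(3)*conj(1) + 5*(3)*conj(1)]
      = (1/20)[(9) + (5) + (sqrt(5) + 5) + (3 - 3*sqrt(5)) + (5 - sqrt(5)) + (3 + 3*sqrt(5)) + (15) + (15)] = 60/20 = 3
  <chi_rho, chi_2> = (1/20)[1*(9)*conj(1) + 1*(5)*conj(1) + 2*(sqrt(5)/2 + 5/2)*conj(1) + 2*(3/2 - 3*sqrt(5)/2)*conj(1) + 2*(5/2 - sqrt(5)/2)*conj(1) + 2*(3/2 + 3*sqrt(5)/2)*conj(1) + 5*(3)*conj(-1) + 5*(3)*conj(-1)]
      = (1/20)[(9) + (5) + (sqrt(5) + 5) + (3 - 3*sqrt(5)) + (5 - sqrt(5)) + (3 + 3*sqrt(5)) + (-15) + (-15)] = 0/20 = 0
  <chi_rho, chi_3> = (1/20)[1*(9)*conj(1) + 1*(5)*conj(-1) + 2*(sqrt(5)/2 + 5/2)*conj(-1) + 2*(3/2 - 3*sqrt(5)/2)*conj(1) + 2*(5/2 - sqrt(5)/2)*conj(-1) + 2*(3/2 + 3*sqrt(5)/2)*conj(1) + 5*(3)*conj(1) + 5*(3)*conj(-1)]
      = (1/20)[(9) + (-5) + (-5 - sqrt(5)) + (3 - 3*sqrt(5)) + (-5 + sqrt(5)) + (3 + 3*sqrt(5)) + (15) + (-15)] = 0/20 = 0
  <chi_rho, chi_4> = (1/20)[1*(9)*conj(1) + 1*(5)*conj(-1) + 2*(sqrt(5)/2 + 5/2)*conj(-1) + 2*(3/2 - 3*sqrt(5)/2)*conj(1) + 2*(5/2 - sqrt(5)/2)*conj(-1) + 2*(3/2 + 3*sqrt(5)/2)*conj(1) + 5*(3)*conj(-1) + 5*(3)*conj(1)]
      = (1/20)[(9) + (-5) + (-5 - sqrt(5)) + (3 - 3*sqrt(5)) + (-5 + sqrt(5)) + (3 + 3*sqrt(5)) + (-15) + (15)] = 0/20 = 0
  <chi_rho, chi_5> = (1/20)[1*(9)*conj(2) + 1*(5)*conj(-2) + 2*(sqrt(5)/2 + 5/2)*conj(1/2 + sqrt(5)/2) + 2*(3/2 - 3*sqrt(5)/2)*conj(-1/2 + sqrt(5)/2) + 2*(5/2 - sqrt(5)/2)*conj(1/2 - sqrt(5)/2) + 2*(3/2 + 3*sqrt(5)/2)*conj(-sqrt(5)/2 - 1/2) + 5*(3)*conj(0) + 5*(3)*conj(0)]
      = (1/20)[(18) + (-10) + (5 + 3*sqrt(5)) + (-9 + 3*sqrt(5)) + (5 - 3*sqrt(5)) + (-9 - 3*sqrt(5)) + (0) + (0)] = 0/20 = 0
  <chi_rho, chi_6> = (1/20)[1*(9)*conj(2) + 1*(5)*conj(2) + 2*(sqrt(5)/2 + 5/2)*conj(-1/2 + sqrt(5)/2) + 2*(3/2 - 3*sqrt(5)/2)*conj(-sqrt(5)/2 - 1/2) + 2*(5/2 - sqrt(5)/2)*conj(-sqrt(5)/2 - 1/2) + 2*(3/2 + 3*sqrt(5)/2)*conj(-1/2 + sqrt(5)/2) + 5*(3)*conj(0) + 5*(3)*conj(0)]
      = (1/20)[(18) + (10) + (2*sqrt(5)) + (6) + (-2*sqrt(5)) + (6) + (0) + (0)] = 40/20 = 2
  <chi_rho, chi_7> = (1/20)[1*(9)*conj(2) + 1*(5)*conj(-2) + 2*(sqrt(5)/2 + 5/2)*conj(1/2 - sqrt(5)/2) + 2*(3/2 - 3*sqrt(5)/2)*conj(-sqrt(5)/2 - 1/2) + 2*(5/2 - sqrt(5)/2)*conj(1/2 + sqrt(5)/2) + 2*(3/2 + 3*sqrt(5)/2)*conj(-1/2 + sqrt(5)/2) + 5*(3)*conj(0) + 5*(3)*conj(0)]
      = (1/20)[(18) + (-10) + (-2*sqrt(5)) + (6) + (2*sqrt(5)) + (6) + (0) + (0)] = 20/20 = 1
  <chi_rho, chi_8> = (1/20)[1*(9)*conj(2) + 1*(5)*conj(2) + 2*(sqrt(5)/2 + 5/2)*conj(-sqrt(5)/2 - 1/2) + 2*(3/2 - 3*sqrt(5)/2)*conj(-1/2 + sqrt(5)/2) + 2*(5/2 - sqrt(5)/2)*conj(-1/2 + sqrt(5)/2) + 2*(3/2 + 3*sqrt(5)/2)*conj(-sqrt(5)/2 - 1/2) + 5*(3)*conj(0) + 5*(3)*conj(0)]
      = (1/20)[(18) + (10) + (-3*sqrt(5) - 5) + (-9 + 3*sqrt(5)) + (-5 + 3*sqrt(5)) + (-9 - 3*sqrt(5)) + (0) + (0)] = 0/20 = 0
Dimension check: dim(rho) = sum (mult * dim) = 3*1 + 0*1 + 0*1 + 0*1 + 0*2 + 2*2 + 1*2 + 0*2 = 9 = chi_rho(e) = 9.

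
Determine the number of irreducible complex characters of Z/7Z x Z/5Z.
35

Working: The number of irreducible complex representations of a finite group equals its number of conjugacy classes. Z/7Z x Z/5Z is abelian of order 35, so every element is its own conjugacy class: 35 classes, so Z/7Z x Z/5Z (order 35) has exactly 35 irreducible complex representations.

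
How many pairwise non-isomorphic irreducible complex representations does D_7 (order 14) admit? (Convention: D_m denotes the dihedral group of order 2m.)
5

Derivation: The number of irreducible complex representations of a finite group equals its number of conjugacy classes. D_7 has 5 conjugacy classes ((n+3)/2 for n odd), so D_7 (order 14) has exactly 5 irreducible complex representations.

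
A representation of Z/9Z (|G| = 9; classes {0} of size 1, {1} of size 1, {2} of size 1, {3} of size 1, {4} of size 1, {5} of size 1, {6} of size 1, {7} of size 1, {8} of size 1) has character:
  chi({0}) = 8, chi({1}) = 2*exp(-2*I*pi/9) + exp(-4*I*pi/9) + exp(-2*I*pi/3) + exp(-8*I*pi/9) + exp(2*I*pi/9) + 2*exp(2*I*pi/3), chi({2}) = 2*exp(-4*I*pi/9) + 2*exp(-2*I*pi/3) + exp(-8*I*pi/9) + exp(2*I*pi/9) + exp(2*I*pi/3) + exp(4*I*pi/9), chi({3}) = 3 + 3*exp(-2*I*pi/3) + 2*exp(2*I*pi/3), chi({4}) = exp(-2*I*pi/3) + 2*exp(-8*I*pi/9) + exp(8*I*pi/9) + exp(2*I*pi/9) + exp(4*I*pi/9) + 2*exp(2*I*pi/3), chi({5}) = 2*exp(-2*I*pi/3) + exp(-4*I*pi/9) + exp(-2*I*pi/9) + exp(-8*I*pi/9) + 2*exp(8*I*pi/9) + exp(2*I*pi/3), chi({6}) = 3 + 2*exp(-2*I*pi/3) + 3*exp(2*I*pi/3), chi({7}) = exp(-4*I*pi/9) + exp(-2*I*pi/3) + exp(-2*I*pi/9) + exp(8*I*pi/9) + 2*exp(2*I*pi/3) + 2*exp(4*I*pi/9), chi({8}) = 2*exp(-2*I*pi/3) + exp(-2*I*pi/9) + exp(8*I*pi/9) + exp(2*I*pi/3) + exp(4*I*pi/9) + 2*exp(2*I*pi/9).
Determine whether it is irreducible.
Not irreducible (reducible): <chi, chi> = 12 > 1.

Why: <chi, chi> = (1/|G|) sum_C |C| * |chi(C)|^2 = (1/9)[1*|8|^2 + 1*|2*exp(-2*I*pi/9) + exp(-4*I*pi/9) + exp(-2*I*pi/3) + exp(-8*I*pi/9) + exp(2*I*pi/9) + 2*exp(2*I*pi/3)|^2 + 1*|2*exp(-4*I*pi/9) + 2*exp(-2*I*pi/3) + exp(-8*I*pi/9) + exp(2*I*pi/9) + exp(2*I*pi/3) + exp(4*I*pi/9)|^2 + 1*|3 + 3*exp(-2*I*pi/3) + 2*exp(2*I*pi/3)|^2 + 1*|exp(-2*I*pi/3) + 2*exp(-8*I*pi/9) + exp(8*I*pi/9) + exp(2*I*pi/9) + exp(4*I*pi/9) + 2*exp(2*I*pi/3)|^2 + 1*|2*exp(-2*I*pi/3) + exp(-4*I*pi/9) + exp(-2*I*pi/9) + exp(-8*I*pi/9) + 2*exp(8*I*pi/9) + exp(2*I*pi/3)|^2 + 1*|3 + 2*exp(-2*I*pi/3) + 3*exp(2*I*pi/3)|^2 + 1*|exp(-4*I*pi/9) + exp(-2*I*pi/3) + exp(-2*I*pi/9) + exp(8*I*pi/9) + 2*exp(2*I*pi/3) + 2*exp(4*I*pi/9)|^2 + 1*|2*exp(-2*I*pi/3) + exp(-2*I*pi/9) + exp(8*I*pi/9) + exp(2*I*pi/3) + exp(4*I*pi/9) + 2*exp(2*I*pi/9)|^2]
  = (1/9)[(64) + (12 + 9*exp(-4*I*pi/9) + 5*exp(-2*I*pi/3) + 8*exp(-8*I*pi/9) + 4*exp(-2*I*pi/9) + 4*exp(2*I*pi/9) + 8*exp(8*I*pi/9) + 5*exp(2*I*pi/3) + 9*exp(4*I*pi/9)) + (12 + 8*exp(-2*I*pi/9) + 5*exp(-2*I*pi/3) + 4*exp(-4*I*pi/9) + 9*exp(-8*I*pi/9) + 9*exp(8*I*pi/9) + 4*exp(4*I*pi/9) + 5*exp(2*I*pi/3) + 8*exp(2*I*pi/9)) + (1) + (12 + 8*exp(-4*I*pi/9) + 9*exp(-2*I*pi/9) + 5*exp(-2*I*pi/3) + 4*exp(-8*I*pi/9) + 4*exp(8*I*pi/9) + 5*exp(2*I*pi/3) + 9*exp(2*I*pi/9) + 8*exp(4*I*pi/9)) + (12 + 8*exp(-4*I*pi/9) + 9*exp(-2*I*pi/9) + 5*exp(-2*I*pi/3) + 4*exp(-8*I*pi/9) + 4*exp(8*I*pi/9) + 5*exp(2*I*pi/3) + 9*exp(2*I*pi/9) + 8*exp(4*I*pi/9)) + (1) + (12 + 8*exp(-2*I*pi/9) + 5*exp(-2*I*pi/3) + 4*exp(-4*I*pi/9) + 9*exp(-8*I*pi/9) + 9*exp(8*I*pi/9) + 4*exp(4*I*pi/9) + 5*exp(2*I*pi/3) + 8*exp(2*I*pi/9)) + (12 + 9*exp(-4*I*pi/9) + 5*exp(-2*I*pi/3) + 8*exp(-8*I*pi/9) + 4*exp(-2*I*pi/9) + 4*exp(2*I*pi/9) + 8*exp(8*I*pi/9) + 5*exp(2*I*pi/3) + 9*exp(4*I*pi/9))] = 108/9 = 12.
(Exp terms are combined using exp(i*s)*conj(exp(i*t)) = exp(i*(s-t)), and sums of them are collapsed using the identity that for every m > 1 the m distinct m-th roots of unity sum to 0, e.g. 1 + exp(2*I*pi/3) + exp(-2*I*pi/3) = 0.)
A character is irreducible iff <chi, chi> = 1, so this representation is reducible.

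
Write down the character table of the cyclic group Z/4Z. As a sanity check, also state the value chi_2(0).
Character table of Z/4Z (irreps indexed chi_0,...,chi_3 with chi_k(m) = zeta_4^(k*m), zeta_4 = exp(2*pi*i/4)):
  irrep \ class  {0} (size 1)  {1} (size 1)  {2} (size 1)  {3} (size 1)
  chi_0          1             1             1             1           
  chi_1          1             I             -1            -I          
  chi_2          1             -1            1             -1          
  chi_3          1             -I            -1            I           

Spot check: chi_2(0) = zeta_4^(2*0) = zeta_4^0 = 1.

Solution. Z/4Z is abelian, so all 4 irreducible complex representations are 1-dimensional. They are given by chi_k(m) = zeta_4^(k*m) for k = 0,...,3. Row orthogonality: sum_m chi_k(m) conj(chi_l(m)) = 4 * [k = l].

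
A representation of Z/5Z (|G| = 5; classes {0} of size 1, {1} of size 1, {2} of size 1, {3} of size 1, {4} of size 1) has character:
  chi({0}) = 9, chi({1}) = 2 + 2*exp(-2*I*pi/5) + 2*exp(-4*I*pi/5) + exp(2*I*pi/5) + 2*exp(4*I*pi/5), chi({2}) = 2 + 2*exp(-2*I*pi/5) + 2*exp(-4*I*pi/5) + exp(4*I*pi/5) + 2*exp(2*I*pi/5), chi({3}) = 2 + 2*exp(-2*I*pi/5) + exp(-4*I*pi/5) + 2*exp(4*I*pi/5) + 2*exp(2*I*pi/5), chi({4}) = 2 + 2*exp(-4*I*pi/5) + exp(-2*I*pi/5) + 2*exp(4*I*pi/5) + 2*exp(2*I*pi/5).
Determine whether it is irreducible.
Not irreducible (reducible): <chi, chi> = 17 > 1.

Reasoning: <chi, chi> = (1/|G|) sum_C |C| * |chi(C)|^2 = (1/5)[1*|9|^2 + 1*|2 + 2*exp(-2*I*pi/5) + 2*exp(-4*I*pi/5) + exp(2*I*pi/5) + 2*exp(4*I*pi/5)|^2 + 1*|2 + 2*exp(-2*I*pi/5) + 2*exp(-4*I*pi/5) + exp(4*I*pi/5) + 2*exp(2*I*pi/5)|^2 + 1*|2 + 2*exp(-2*I*pi/5) + exp(-4*I*pi/5) + 2*exp(4*I*pi/5) + 2*exp(2*I*pi/5)|^2 + 1*|2 + 2*exp(-4*I*pi/5) + exp(-2*I*pi/5) + 2*exp(4*I*pi/5) + 2*exp(2*I*pi/5)|^2]
  = (1/5)[(81) + (1) + (1) + (1) + (1)] = 85/5 = 17.
(Exp terms are combined using exp(i*s)*conj(exp(i*t)) = exp(i*(s-t)), and sums of them are collapsed using the identity that for every m > 1 the m distinct m-th roots of unity sum to 0, e.g. 1 + exp(2*I*pi/3) + exp(-2*I*pi/3) = 0.)
A character is irreducible iff <chi, chi> = 1, so this representation is reducible.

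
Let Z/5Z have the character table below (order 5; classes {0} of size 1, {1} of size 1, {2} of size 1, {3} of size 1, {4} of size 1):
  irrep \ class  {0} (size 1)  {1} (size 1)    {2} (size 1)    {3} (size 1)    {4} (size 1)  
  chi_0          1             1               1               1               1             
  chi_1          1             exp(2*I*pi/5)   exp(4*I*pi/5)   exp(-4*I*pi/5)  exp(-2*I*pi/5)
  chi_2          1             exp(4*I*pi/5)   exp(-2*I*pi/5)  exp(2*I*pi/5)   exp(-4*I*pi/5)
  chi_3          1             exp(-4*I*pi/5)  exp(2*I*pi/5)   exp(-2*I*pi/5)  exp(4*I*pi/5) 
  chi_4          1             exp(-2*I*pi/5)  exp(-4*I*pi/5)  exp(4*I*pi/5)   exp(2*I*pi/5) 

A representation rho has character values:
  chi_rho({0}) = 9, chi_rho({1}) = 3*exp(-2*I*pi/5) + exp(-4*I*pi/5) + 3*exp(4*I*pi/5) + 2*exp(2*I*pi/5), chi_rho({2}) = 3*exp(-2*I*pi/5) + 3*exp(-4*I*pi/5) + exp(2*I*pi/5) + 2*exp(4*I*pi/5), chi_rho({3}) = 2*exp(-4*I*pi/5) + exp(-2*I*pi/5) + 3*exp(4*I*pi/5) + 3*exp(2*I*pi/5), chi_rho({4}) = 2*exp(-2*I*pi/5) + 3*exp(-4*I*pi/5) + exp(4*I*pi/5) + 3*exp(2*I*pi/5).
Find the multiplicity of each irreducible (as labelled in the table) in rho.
Multiplicities: chi_0: 0, chi_1: 2, chi_2: 3, chi_3: 1, chi_4: 3.

Reasoning: Use <chi_rho, chi> = (1/|G|) sum_C |C| * chi_rho(C) * conj(chi(C)) with |G| = 5 for each irreducible chi in the table:
  <chi_rho, chi_0> = (1/5)[1*(9)*conj(1) + 1*(3*exp(-2*I*pi/5) + exp(-4*I*pi/5) + 3*exp(4*I*pi/5) + 2*exp(2*I*pi/5))*conj(1) + 1*(3*exp(-2*I*pi/5) + 3*exp(-4*I*pi/5) + exp(2*I*pi/5) + 2*exp(4*I*pi/5))*conj(1) + 1*(2*exp(-4*I*pi/5) + exp(-2*I*pi/5) + 3*exp(4*I*pi/5) + 3*exp(2*I*pi/5))*conj(1) + 1*(2*exp(-2*I*pi/5) + 3*exp(-4*I*pi/5) + exp(4*I*pi/5) + 3*exp(2*I*pi/5))*conj(1)]
      = (1/5)[(9) + (3*exp(-2*I*pi/5) + exp(-4*I*pi/5) + 3*exp(4*I*pi/5) + 2*exp(2*I*pi/5)) + (3*exp(-2*I*pi/5) + 3*exp(-4*I*pi/5) + exp(2*I*pi/5) + 2*exp(4*I*pi/5)) + (2*exp(-4*I*pi/5) + exp(-2*I*pi/5) + 3*exp(4*I*pi/5) + 3*exp(2*I*pi/5)) + (2*exp(-2*I*pi/5) + 3*exp(-4*I*pi/5) + exp(4*I*pi/5) + 3*exp(2*I*pi/5))] = 0/5 = 0
  <chi_rho, chi_1> = (1/5)[1*(9)*conj(1) + 1*(3*exp(-2*I*pi/5) + exp(-4*I*pi/5) + 3*exp(4*I*pi/5) + 2*exp(2*I*pi/5))*conj(exp(2*I*pi/5)) + 1*(3*exp(-2*I*pi/5) + 3*exp(-4*I*pi/5) + exp(2*I*pi/5) + 2*exp(4*I*pi/5))*conj(exp(4*I*pi/5)) + 1*(2*exp(-4*I*pi/5) + exp(-2*I*pi/5) + 3*exp(4*I*pi/5) + 3*exp(2*I*pi/5))*conj(exp(-4*I*pi/5)) + 1*(2*exp(-2*I*pi/5) + 3*exp(-4*I*pi/5) + exp(4*I*pi/5) + 3*exp(2*I*pi/5))*conj(exp(-2*I*pi/5))]
      = (1/5)[(9) + (2 + 3*exp(-4*I*pi/5) + exp(4*I*pi/5) + 3*exp(2*I*pi/5)) + (2 + exp(-2*I*pi/5) + 3*exp(4*I*pi/5) + 3*exp(2*I*pi/5)) + (2 + 3*exp(-2*I*pi/5) + 3*exp(-4*I*pi/5) + exp(2*I*pi/5)) + (2 + 3*exp(-2*I*pi/5) + exp(-4*I*pi/5) + 3*exp(4*I*pi/5))] = 10/5 = 2
  <chi_rho, chi_2> = (1/5)[1*(9)*conj(1) + 1*(3*exp(-2*I*pi/5) + exp(-4*I*pi/5) + 3*exp(4*I*pi/5) + 2*exp(2*I*pi/5))*conj(exp(4*I*pi/5)) + 1*(3*exp(-2*I*pi/5) + 3*exp(-4*I*pi/5) + exp(2*I*pi/5) + 2*exp(4*I*pi/5))*conj(exp(-2*I*pi/5)) + 1*(2*exp(-4*I*pi/5) + exp(-2*I*pi/5) + 3*exp(4*I*pi/5) + 3*exp(2*I*pi/5))*conj(exp(2*I*pi/5)) + 1*(2*exp(-2*I*pi/5) + 3*exp(-4*I*pi/5) + exp(4*I*pi/5) + 3*exp(2*I*pi/5))*conj(exp(-4*I*pi/5))]
      = (1/5)[(9) + (3 + 2*exp(-2*I*pi/5) + exp(2*I*pi/5) + 3*exp(4*I*pi/5)) + (3 + 3*exp(-2*I*pi/5) + 2*exp(-4*I*pi/5) + exp(4*I*pi/5)) + (3 + exp(-4*I*pi/5) + 2*exp(4*I*pi/5) + 3*exp(2*I*pi/5)) + (3 + 3*exp(-4*I*pi/5) + exp(-2*I*pi/5) + 2*exp(2*I*pi/5))] = 15/5 = 3
  <chi_rho, chi_3> = (1/5)[1*(9)*conj(1) + 1*(3*exp(-2*I*pi/5) + exp(-4*I*pi/5) + 3*exp(4*I*pi/5) + 2*exp(2*I*pi/5))*conj(exp(-4*I*pi/5)) + 1*(3*exp(-2*I*pi/5) + 3*exp(-4*I*pi/5) + exp(2*I*pi/5) + 2*exp(4*I*pi/5))*conj(exp(2*I*pi/5)) + 1*(2*exp(-4*I*pi/5) + exp(-2*I*pi/5) + 3*exp(4*I*pi/5) + 3*exp(2*I*pi/5))*conj(exp(-2*I*pi/5)) + 1*(2*exp(-2*I*pi/5) + 3*exp(-4*I*pi/5) + exp(4*I*pi/5) + 3*exp(2*I*pi/5))*conj(exp(4*I*pi/5))]
      = (1/5)[(9) + (1 + 3*exp(-2*I*pi/5) + 2*exp(-4*I*pi/5) + 3*exp(2*I*pi/5)) + (1 + 3*exp(-4*I*pi/5) + 3*exp(4*I*pi/5) + 2*exp(2*I*pi/5)) + (1 + 2*exp(-2*I*pi/5) + 3*exp(-4*I*pi/5) + 3*exp(4*I*pi/5)) + (1 + 3*exp(-2*I*pi/5) + 2*exp(4*I*pi/5) + 3*exp(2*I*pi/5))] = 5/5 = 1
  <chi_rho, chi_4> = (1/5)[1*(9)*conj(1) + 1*(3*exp(-2*I*pi/5) + exp(-4*I*pi/5) + 3*exp(4*I*pi/5) + 2*exp(2*I*pi/5))*conj(exp(-2*I*pi/5)) + 1*(3*exp(-2*I*pi/5) + 3*exp(-4*I*pi/5) + exp(2*I*pi/5) + 2*exp(4*I*pi/5))*conj(exp(-4*I*pi/5)) + 1*(2*exp(-4*I*pi/5) + exp(-2*I*pi/5) + 3*exp(4*I*pi/5) + 3*exp(2*I*pi/5))*conj(exp(4*I*pi/5)) + 1*(2*exp(-2*I*pi/5) + 3*exp(-4*I*pi/5) + exp(4*I*pi/5) + 3*exp(2*I*pi/5))*conj(exp(2*I*pi/5))]
      = (1/5)[(9) + (3 + 3*exp(-4*I*pi/5) + exp(-2*I*pi/5) + 2*exp(4*I*pi/5)) + (3 + 2*exp(-2*I*pi/5) + exp(-4*I*pi/5) + 3*exp(2*I*pi/5)) + (3 + 3*exp(-2*I*pi/5) + exp(4*I*pi/5) + 2*exp(2*I*pi/5)) + (3 + 2*exp(-4*I*pi/5) + exp(2*I*pi/5) + 3*exp(4*I*pi/5))] = 15/5 = 3
(Exp terms are combined using exp(i*s)*conj(exp(i*t)) = exp(i*(s-t)), and sums of them are collapsed using the identity that for every m > 1 the m distinct m-th roots of unity sum to 0, e.g. 1 + exp(2*I*pi/3) + exp(-2*I*pi/3) = 0.)
Dimension check: dim(rho) = sum (mult * dim) = 0*1 + 2*1 + 3*1 + 1*1 + 3*1 = 9 = chi_rho(e) = 9.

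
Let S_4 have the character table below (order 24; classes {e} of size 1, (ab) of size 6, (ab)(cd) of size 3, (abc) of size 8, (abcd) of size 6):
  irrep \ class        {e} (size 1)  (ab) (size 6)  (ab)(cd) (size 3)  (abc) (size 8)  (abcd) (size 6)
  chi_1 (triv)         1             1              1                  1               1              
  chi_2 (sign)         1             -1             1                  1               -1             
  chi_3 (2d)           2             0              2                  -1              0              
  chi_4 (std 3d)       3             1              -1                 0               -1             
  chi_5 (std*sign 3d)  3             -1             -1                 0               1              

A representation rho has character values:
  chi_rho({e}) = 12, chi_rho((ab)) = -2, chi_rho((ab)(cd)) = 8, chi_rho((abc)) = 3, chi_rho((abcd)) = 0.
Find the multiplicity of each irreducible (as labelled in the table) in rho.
Multiplicities: chi_1: 2, chi_2: 3, chi_3: 2, chi_4: 0, chi_5: 1.

Explanation: Use <chi_rho, chi> = (1/|G|) sum_C |C| * chi_rho(C) * conj(chi(C)) with |G| = 24 for each irreducible chi in the table:
  <chi_rho, chi_1> = (1/24)[1*(12)*conj(1) + 6*(-2)*conj(1) + 3*(8)*conj(1) + 8*(3)*conj(1) + 6*(0)*conj(1)]
      = (1/24)[(12) + (-12) + (24) + (24) + (0)] = 48/24 = 2
  <chi_rho, chi_2> = (1/24)[1*(12)*conj(1) + 6*(-2)*conj(-1) + 3*(8)*conj(1) + 8*(3)*conj(1) + 6*(0)*conj(-1)]
      = (1/24)[(12) + (12) + (24) + (24) + (0)] = 72/24 = 3
  <chi_rho, chi_3> = (1/24)[1*(12)*conj(2) + 6*(-2)*conj(0) + 3*(8)*conj(2) + 8*(3)*conj(-1) + 6*(0)*conj(0)]
      = (1/24)[(24) + (0) + (48) + (-24) + (0)] = 48/24 = 2
  <chi_rho, chi_4> = (1/24)[1*(12)*conj(3) + 6*(-2)*conj(1) + 3*(8)*conj(-1) + 8*(3)*conj(0) + 6*(0)*conj(-1)]
      = (1/24)[(36) + (-12) + (-24) + (0) + (0)] = 0/24 = 0
  <chi_rho, chi_5> = (1/24)[1*(12)*conj(3) + 6*(-2)*conj(-1) + 3*(8)*conj(-1) + 8*(3)*conj(0) + 6*(0)*conj(1)]
      = (1/24)[(36) + (12) + (-24) + (0) + (0)] = 24/24 = 1
Dimension check: dim(rho) = sum (mult * dim) = 2*1 + 3*1 + 2*2 + 0*3 + 1*3 = 12 = chi_rho(e) = 12.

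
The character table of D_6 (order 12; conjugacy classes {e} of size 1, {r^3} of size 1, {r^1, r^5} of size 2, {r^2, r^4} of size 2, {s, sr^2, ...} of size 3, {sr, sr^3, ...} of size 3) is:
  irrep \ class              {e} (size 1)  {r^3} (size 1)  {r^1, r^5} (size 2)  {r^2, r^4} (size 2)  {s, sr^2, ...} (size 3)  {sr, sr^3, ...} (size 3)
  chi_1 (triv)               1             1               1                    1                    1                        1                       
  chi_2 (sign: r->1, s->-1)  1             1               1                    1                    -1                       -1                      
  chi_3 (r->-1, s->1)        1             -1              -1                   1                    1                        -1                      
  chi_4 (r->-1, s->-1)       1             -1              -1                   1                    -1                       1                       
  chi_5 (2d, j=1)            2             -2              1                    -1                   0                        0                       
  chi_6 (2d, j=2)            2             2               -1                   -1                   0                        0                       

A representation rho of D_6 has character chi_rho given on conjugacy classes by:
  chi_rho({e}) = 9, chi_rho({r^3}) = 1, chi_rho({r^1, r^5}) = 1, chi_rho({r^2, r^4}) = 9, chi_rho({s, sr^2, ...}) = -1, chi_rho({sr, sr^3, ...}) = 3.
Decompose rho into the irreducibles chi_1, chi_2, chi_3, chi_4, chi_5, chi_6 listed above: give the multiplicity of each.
Multiplicities: chi_1: 3, chi_2: 2, chi_3: 1, chi_4: 3, chi_5: 0, chi_6: 0.

Argument: Use <chi_rho, chi> = (1/|G|) sum_C |C| * chi_rho(C) * conj(chi(C)) with |G| = 12 for each irreducible chi in the table:
  <chi_rho, chi_1> = (1/12)[1*(9)*conj(1) + 1*(1)*conj(1) + 2*(1)*conj(1) + 2*(9)*conj(1) + 3*(-1)*conj(1) + 3*(3)*conj(1)]
      = (1/12)[(9) + (1) + (2) + (18) + (-3) + (9)] = 36/12 = 3
  <chi_rho, chi_2> = (1/12)[1*(9)*conj(1) + 1*(1)*conj(1) + 2*(1)*conj(1) + 2*(9)*conj(1) + 3*(-1)*conj(-1) + 3*(3)*conj(-1)]
      = (1/12)[(9) + (1) + (2) + (18) + (3) + (-9)] = 24/12 = 2
  <chi_rho, chi_3> = (1/12)[1*(9)*conj(1) + 1*(1)*conj(-1) + 2*(1)*conj(-1) + 2*(9)*conj(1) + 3*(-1)*conj(1) + 3*(3)*conj(-1)]
      = (1/12)[(9) + (-1) + (-2) + (18) + (-3) + (-9)] = 12/12 = 1
  <chi_rho, chi_4> = (1/12)[1*(9)*conj(1) + 1*(1)*conj(-1) + 2*(1)*conj(-1) + 2*(9)*conj(1) + 3*(-1)*conj(-1) + 3*(3)*conj(1)]
      = (1/12)[(9) + (-1) + (-2) + (18) + (3) + (9)] = 36/12 = 3
  <chi_rho, chi_5> = (1/12)[1*(9)*conj(2) + 1*(1)*conj(-2) + 2*(1)*conj(1) + 2*(9)*conj(-1) + 3*(-1)*conj(0) + 3*(3)*conj(0)]
      = (1/12)[(18) + (-2) + (2) + (-18) + (0) + (0)] = 0/12 = 0
  <chi_rho, chi_6> = (1/12)[1*(9)*conj(2) + 1*(1)*conj(2) + 2*(1)*conj(-1) + 2*(9)*conj(-1) + 3*(-1)*conj(0) + 3*(3)*conj(0)]
      = (1/12)[(18) + (2) + (-2) + (-18) + (0) + (0)] = 0/12 = 0
Dimension check: dim(rho) = sum (mult * dim) = 3*1 + 2*1 + 1*1 + 3*1 + 0*2 + 0*2 = 9 = chi_rho(e) = 9.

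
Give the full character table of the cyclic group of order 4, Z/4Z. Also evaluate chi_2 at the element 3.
Character table of Z/4Z (irreps indexed chi_0,...,chi_3 with chi_k(m) = zeta_4^(k*m), zeta_4 = exp(2*pi*i/4)):
  irrep \ class  {0} (size 1)  {1} (size 1)  {2} (size 1)  {3} (size 1)
  chi_0          1             1             1             1           
  chi_1          1             I             -1            -I          
  chi_2          1             -1            1             -1          
  chi_3          1             -I            -1            I           

Spot check: chi_2(3) = zeta_4^(2*3) = zeta_4^6 = -1.

Reasoning: Z/4Z is abelian, so all 4 irreducible complex representations are 1-dimensional. They are given by chi_k(m) = zeta_4^(k*m) for k = 0,...,3. Row orthogonality: sum_m chi_k(m) conj(chi_l(m)) = 4 * [k = l].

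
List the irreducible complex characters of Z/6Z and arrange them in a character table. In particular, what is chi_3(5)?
Character table of Z/6Z (irreps indexed chi_0,...,chi_5 with chi_k(m) = zeta_6^(k*m), zeta_6 = exp(2*pi*i/6)):
  irrep \ class  {0} (size 1)  {1} (size 1)    {2} (size 1)    {3} (size 1)  {4} (size 1)    {5} (size 1)  
  chi_0          1             1               1               1             1               1             
  chi_1          1             exp(I*pi/3)     exp(2*I*pi/3)   -1            exp(-2*I*pi/3)  exp(-I*pi/3)  
  chi_2          1             exp(2*I*pi/3)   exp(-2*I*pi/3)  1             exp(2*I*pi/3)   exp(-2*I*pi/3)
  chi_3          1             -1              1               -1            1               -1            
  chi_4          1             exp(-2*I*pi/3)  exp(2*I*pi/3)   1             exp(-2*I*pi/3)  exp(2*I*pi/3) 
  chi_5          1             exp(-I*pi/3)    exp(-2*I*pi/3)  -1            exp(2*I*pi/3)   exp(I*pi/3)   

Spot check: chi_3(5) = zeta_6^(3*5) = zeta_6^15 = -1.

Solution. Z/6Z is abelian, so all 6 irreducible complex representations are 1-dimensional. They are given by chi_k(m) = zeta_6^(k*m) for k = 0,...,5. Row orthogonality: sum_m chi_k(m) conj(chi_l(m)) = 6 * [k = l].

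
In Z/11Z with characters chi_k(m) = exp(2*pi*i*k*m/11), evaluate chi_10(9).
chi_10(9) = zeta_11^90 = exp(4*I*pi/11)

Justification: chi_10(9) = zeta_11^(10*9) = zeta_11^90. Since zeta_11^11 = 1, this equals zeta_11^2 = exp(2*pi*i*2/11) = exp(4*I*pi/11).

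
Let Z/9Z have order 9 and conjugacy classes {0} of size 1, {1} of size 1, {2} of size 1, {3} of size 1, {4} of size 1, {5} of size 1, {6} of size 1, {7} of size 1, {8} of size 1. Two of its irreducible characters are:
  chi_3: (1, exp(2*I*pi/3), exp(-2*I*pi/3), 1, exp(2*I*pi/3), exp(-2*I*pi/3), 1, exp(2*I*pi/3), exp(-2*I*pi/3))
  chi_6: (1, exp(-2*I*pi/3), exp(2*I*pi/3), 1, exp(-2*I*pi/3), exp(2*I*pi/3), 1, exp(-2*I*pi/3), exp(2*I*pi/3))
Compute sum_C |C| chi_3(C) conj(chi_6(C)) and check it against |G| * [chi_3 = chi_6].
Sum = 0; so <chi_3, chi_6> = 0 (distinct irreducibles are orthogonal).

Reasoning: Compute term by term over conjugacy classes (|C| * chi_3(C) * conj(chi_6(C))):
  1*(1)*conj(1) + 1*(exp(2*I*pi/3))*conj(exp(-2*I*pi/3)) + 1*(exp(-2*I*pi/3))*conj(exp(2*I*pi/3)) + 1*(1)*conj(1) + 1*(exp(2*I*pi/3))*conj(exp(-2*I*pi/3)) + 1*(exp(-2*I*pi/3))*conj(exp(2*I*pi/3)) + 1*(1)*conj(1) + 1*(exp(2*I*pi/3))*conj(exp(-2*I*pi/3)) + 1*(exp(-2*I*pi/3))*conj(exp(2*I*pi/3))
  = (1) + (exp(-2*I*pi/3)) + (exp(2*I*pi/3)) + (1) + (exp(-2*I*pi/3)) + (exp(2*I*pi/3)) + (1) + (exp(-2*I*pi/3)) + (exp(2*I*pi/3))
  = 0.
(Exp terms are combined using exp(i*s)*conj(exp(i*t)) = exp(i*(s-t)), and sums of them are collapsed using the identity that for every m > 1 the m distinct m-th roots of unity sum to 0, e.g. 1 + exp(2*I*pi/3) + exp(-2*I*pi/3) = 0.)
Dividing by |G| = 9 gives 0/9 = 0, matching the row-orthogonality relation <chi_3, chi_6> = [chi_3 = chi_6].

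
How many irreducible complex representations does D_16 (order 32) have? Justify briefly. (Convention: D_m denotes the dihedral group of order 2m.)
11

Proof sketch: The number of irreducible complex representations of a finite group equals its number of conjugacy classes. D_16 has 11 conjugacy classes (n/2 + 3 for n even), so D_16 (order 32) has exactly 11 irreducible complex representations.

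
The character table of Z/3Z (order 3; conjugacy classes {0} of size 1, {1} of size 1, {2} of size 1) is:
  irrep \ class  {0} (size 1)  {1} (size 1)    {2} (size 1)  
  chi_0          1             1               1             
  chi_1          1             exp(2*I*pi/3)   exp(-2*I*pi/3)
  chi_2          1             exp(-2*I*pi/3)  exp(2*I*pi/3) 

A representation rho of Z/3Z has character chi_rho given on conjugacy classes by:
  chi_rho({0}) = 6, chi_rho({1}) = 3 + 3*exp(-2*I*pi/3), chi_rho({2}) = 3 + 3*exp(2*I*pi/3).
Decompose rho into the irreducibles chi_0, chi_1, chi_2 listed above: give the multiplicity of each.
Multiplicities: chi_0: 3, chi_1: 0, chi_2: 3.

Working: Use <chi_rho, chi> = (1/|G|) sum_C |C| * chi_rho(C) * conj(chi(C)) with |G| = 3 for each irreducible chi in the table:
  <chi_rho, chi_0> = (1/3)[1*(6)*conj(1) + 1*(3 + 3*exp(-2*I*pi/3))*conj(1) + 1*(3 + 3*exp(2*I*pi/3))*conj(1)]
      = (1/3)[(6) + (3 + 3*exp(-2*I*pi/3)) + (3 + 3*exp(2*I*pi/3))] = 9/3 = 3
  <chi_rho, chi_1> = (1/3)[1*(6)*conj(1) + 1*(3 + 3*exp(-2*I*pi/3))*conj(exp(2*I*pi/3)) + 1*(3 + 3*exp(2*I*pi/3))*conj(exp(-2*I*pi/3))]
      = (1/3)[(6) + (-3) + (-3)] = 0/3 = 0
  <chi_rho, chi_2> = (1/3)[1*(6)*conj(1) + 1*(3 + 3*exp(-2*I*pi/3))*conj(exp(-2*I*pi/3)) + 1*(3 + 3*exp(2*I*pi/3))*conj(exp(2*I*pi/3))]
      = (1/3)[(6) + (3 + 3*exp(2*I*pi/3)) + (3 + 3*exp(-2*I*pi/3))] = 9/3 = 3
(Exp terms are combined using exp(i*s)*conj(exp(i*t)) = exp(i*(s-t)), and sums of them are collapsed using the identity that for every m > 1 the m distinct m-th roots of unity sum to 0, e.g. 1 + exp(2*I*pi/3) + exp(-2*I*pi/3) = 0.)
Dimension check: dim(rho) = sum (mult * dim) = 3*1 + 0*1 + 3*1 = 6 = chi_rho(e) = 6.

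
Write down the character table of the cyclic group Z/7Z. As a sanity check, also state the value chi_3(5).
Character table of Z/7Z (irreps indexed chi_0,...,chi_6 with chi_k(m) = zeta_7^(k*m), zeta_7 = exp(2*pi*i/7)):
  irrep \ class  {0} (size 1)  {1} (size 1)    {2} (size 1)    {3} (size 1)    {4} (size 1)    {5} (size 1)    {6} (size 1)  
  chi_0          1             1               1               1               1               1               1             
  chi_1          1             exp(2*I*pi/7)   exp(4*I*pi/7)   exp(6*I*pi/7)   exp(-6*I*pi/7)  exp(-4*I*pi/7)  exp(-2*I*pi/7)
  chi_2          1             exp(4*I*pi/7)   exp(-6*I*pi/7)  exp(-2*I*pi/7)  exp(2*I*pi/7)   exp(6*I*pi/7)   exp(-4*I*pi/7)
  chi_3          1             exp(6*I*pi/7)   exp(-2*I*pi/7)  exp(4*I*pi/7)   exp(-4*I*pi/7)  exp(2*I*pi/7)   exp(-6*I*pi/7)
  chi_4          1             exp(-6*I*pi/7)  exp(2*I*pi/7)   exp(-4*I*pi/7)  exp(4*I*pi/7)   exp(-2*I*pi/7)  exp(6*I*pi/7) 
  chi_5          1             exp(-4*I*pi/7)  exp(6*I*pi/7)   exp(2*I*pi/7)   exp(-2*I*pi/7)  exp(-6*I*pi/7)  exp(4*I*pi/7) 
  chi_6          1             exp(-2*I*pi/7)  exp(-4*I*pi/7)  exp(-6*I*pi/7)  exp(6*I*pi/7)   exp(4*I*pi/7)   exp(2*I*pi/7) 

Spot check: chi_3(5) = zeta_7^(3*5) = zeta_7^15 = exp(2*I*pi/7).

Reasoning: Z/7Z is abelian, so all 7 irreducible complex representations are 1-dimensional. They are given by chi_k(m) = zeta_7^(k*m) for k = 0,...,6. Row orthogonality: sum_m chi_k(m) conj(chi_l(m)) = 7 * [k = l].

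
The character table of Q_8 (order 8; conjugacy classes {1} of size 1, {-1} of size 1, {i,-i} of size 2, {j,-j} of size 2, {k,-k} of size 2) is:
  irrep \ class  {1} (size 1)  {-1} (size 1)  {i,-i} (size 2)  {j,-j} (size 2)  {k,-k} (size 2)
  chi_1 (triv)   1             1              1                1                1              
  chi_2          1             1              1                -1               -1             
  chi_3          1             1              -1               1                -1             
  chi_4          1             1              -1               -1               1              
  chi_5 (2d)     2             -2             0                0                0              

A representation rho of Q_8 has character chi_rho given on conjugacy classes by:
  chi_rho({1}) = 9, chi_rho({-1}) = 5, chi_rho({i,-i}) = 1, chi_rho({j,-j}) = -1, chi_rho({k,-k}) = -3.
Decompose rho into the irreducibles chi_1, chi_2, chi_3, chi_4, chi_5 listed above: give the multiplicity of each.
Multiplicities: chi_1: 1, chi_2: 3, chi_3: 2, chi_4: 1, chi_5: 1.

Solution. Use <chi_rho, chi> = (1/|G|) sum_C |C| * chi_rho(C) * conj(chi(C)) with |G| = 8 for each irreducible chi in the table:
  <chi_rho, chi_1> = (1/8)[1*(9)*conj(1) + 1*(5)*conj(1) + 2*(1)*conj(1) + 2*(-1)*conj(1) + 2*(-3)*conj(1)]
      = (1/8)[(9) + (5) + (2) + (-2) + (-6)] = 8/8 = 1
  <chi_rho, chi_2> = (1/8)[1*(9)*conj(1) + 1*(5)*conj(1) + 2*(1)*conj(1) + 2*(-1)*conj(-1) + 2*(-3)*conj(-1)]
      = (1/8)[(9) + (5) + (2) + (2) + (6)] = 24/8 = 3
  <chi_rho, chi_3> = (1/8)[1*(9)*conj(1) + 1*(5)*conj(1) + 2*(1)*conj(-1) + 2*(-1)*conj(1) + 2*(-3)*conj(-1)]
      = (1/8)[(9) + (5) + (-2) + (-2) + (6)] = 16/8 = 2
  <chi_rho, chi_4> = (1/8)[1*(9)*conj(1) + 1*(5)*conj(1) + 2*(1)*conj(-1) + 2*(-1)*conj(-1) + 2*(-3)*conj(1)]
      = (1/8)[(9) + (5) + (-2) + (2) + (-6)] = 8/8 = 1
  <chi_rho, chi_5> = (1/8)[1*(9)*conj(2) + 1*(5)*conj(-2) + 2*(1)*conj(0) + 2*(-1)*conj(0) + 2*(-3)*conj(0)]
      = (1/8)[(18) + (-10) + (0) + (0) + (0)] = 8/8 = 1
Dimension check: dim(rho) = sum (mult * dim) = 1*1 + 3*1 + 2*1 + 1*1 + 1*2 = 9 = chi_rho(e) = 9.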